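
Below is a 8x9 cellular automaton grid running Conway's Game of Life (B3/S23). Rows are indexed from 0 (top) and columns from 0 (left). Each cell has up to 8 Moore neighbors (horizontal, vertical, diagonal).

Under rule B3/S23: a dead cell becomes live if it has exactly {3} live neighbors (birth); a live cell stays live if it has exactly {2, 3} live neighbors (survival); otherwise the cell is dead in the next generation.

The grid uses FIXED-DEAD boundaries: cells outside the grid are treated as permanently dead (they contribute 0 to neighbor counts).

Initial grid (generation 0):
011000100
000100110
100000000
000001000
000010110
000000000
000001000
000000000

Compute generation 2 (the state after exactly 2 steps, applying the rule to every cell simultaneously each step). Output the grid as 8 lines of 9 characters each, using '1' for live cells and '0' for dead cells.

Answer: 011000110
011001000
000000000
000000010
000010010
000001100
000000000
000000000

Derivation:
Simulating step by step:
Generation 0 (given above): 12 live cells
Generation 1: 14 live cells
001000110
011000110
000000100
000001100
000001100
000001100
000000000
000000000
Generation 2: 12 live cells
(generation 2 grid is the final answer)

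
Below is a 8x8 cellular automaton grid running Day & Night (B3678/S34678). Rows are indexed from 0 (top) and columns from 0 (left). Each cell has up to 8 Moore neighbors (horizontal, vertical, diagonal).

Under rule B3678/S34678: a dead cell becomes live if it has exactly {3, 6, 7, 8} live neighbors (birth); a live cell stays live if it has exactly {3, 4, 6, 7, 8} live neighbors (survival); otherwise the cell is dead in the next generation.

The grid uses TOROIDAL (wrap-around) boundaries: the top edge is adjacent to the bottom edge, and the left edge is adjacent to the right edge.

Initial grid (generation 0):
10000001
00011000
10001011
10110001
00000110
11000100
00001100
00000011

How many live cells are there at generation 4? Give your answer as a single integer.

Answer: 32

Derivation:
Simulating step by step:
Generation 0 (given above): 21 live cells
Generation 1: 24 live cells
00000011
00000110
11101101
11001000
00101010
00000100
10000101
10000111
Generation 2: 28 live cells
10000010
01001100
11011101
10001010
01010000
00001101
10001111
10000111
Generation 3: 33 live cells
11001010
01111100
11110001
10001000
10000011
00011101
10001111
11001011
Generation 4: 32 live cells
00001110
11101110
10000100
00110011
10010011
00001011
01000111
11011101
Population at generation 4: 32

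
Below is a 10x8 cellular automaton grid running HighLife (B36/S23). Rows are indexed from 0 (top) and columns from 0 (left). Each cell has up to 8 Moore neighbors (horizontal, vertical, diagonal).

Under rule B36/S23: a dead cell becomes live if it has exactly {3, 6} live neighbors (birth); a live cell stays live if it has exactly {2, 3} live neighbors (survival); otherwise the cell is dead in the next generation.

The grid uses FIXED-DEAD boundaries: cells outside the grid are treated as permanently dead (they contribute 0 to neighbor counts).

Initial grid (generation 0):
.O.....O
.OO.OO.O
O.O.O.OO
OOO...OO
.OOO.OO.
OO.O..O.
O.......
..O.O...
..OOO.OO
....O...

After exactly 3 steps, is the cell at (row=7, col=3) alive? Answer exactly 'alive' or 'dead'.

Answer: alive

Derivation:
Simulating step by step:
Generation 0 (given above): 35 live cells
Generation 1: 31 live cells
.OO...O.
O.O.OO.O
O...O...
O...O...
...OOO..
O..OOOO.
O.OO....
.OO.OO..
..O.O...
....OO..
Generation 2: 26 live cells
.OOO.OO.
O.O.OOO.
O...O...
........
......O.
.O....O.
O...O.O.
...OOO..
.OO.....
...OOO..
Generation 3: 25 live cells
.OOO..O.
O.O...O.
.O.OO...
........
........
......OO
...OO.O.
.OOOOO..
..O.O...
..OOO...

Cell (7,3) at generation 3: 1 -> alive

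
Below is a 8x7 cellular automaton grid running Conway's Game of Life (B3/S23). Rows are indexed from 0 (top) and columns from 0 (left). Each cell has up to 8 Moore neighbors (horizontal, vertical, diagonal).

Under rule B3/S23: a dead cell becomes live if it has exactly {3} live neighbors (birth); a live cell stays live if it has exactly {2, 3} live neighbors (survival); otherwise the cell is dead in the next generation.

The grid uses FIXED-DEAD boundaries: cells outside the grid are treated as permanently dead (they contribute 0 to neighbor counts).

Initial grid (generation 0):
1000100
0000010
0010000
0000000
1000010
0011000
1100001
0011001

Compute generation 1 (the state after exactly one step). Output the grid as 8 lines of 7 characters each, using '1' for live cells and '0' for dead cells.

Simulating step by step:
Generation 0 (given above): 14 live cells
Generation 1: 5 live cells
(generation 1 grid is the final answer)

Answer: 0000000
0000000
0000000
0000000
0000000
1010000
0100000
0110000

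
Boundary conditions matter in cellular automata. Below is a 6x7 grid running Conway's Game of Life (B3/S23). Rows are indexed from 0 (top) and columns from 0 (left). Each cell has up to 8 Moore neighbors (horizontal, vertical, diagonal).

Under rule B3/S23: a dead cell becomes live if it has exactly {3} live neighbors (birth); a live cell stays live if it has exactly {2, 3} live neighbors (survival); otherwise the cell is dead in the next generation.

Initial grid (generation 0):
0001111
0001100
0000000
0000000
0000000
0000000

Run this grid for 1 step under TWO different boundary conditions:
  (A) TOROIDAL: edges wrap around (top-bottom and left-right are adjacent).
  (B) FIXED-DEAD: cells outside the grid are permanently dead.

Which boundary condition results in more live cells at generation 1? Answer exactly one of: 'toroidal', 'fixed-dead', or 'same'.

Under TOROIDAL boundary, generation 1:
0001010
0001000
0000000
0000000
0000000
0000110
Population = 5

Under FIXED-DEAD boundary, generation 1:
0001010
0001000
0000000
0000000
0000000
0000000
Population = 3

Comparison: toroidal=5, fixed-dead=3 -> toroidal

Answer: toroidal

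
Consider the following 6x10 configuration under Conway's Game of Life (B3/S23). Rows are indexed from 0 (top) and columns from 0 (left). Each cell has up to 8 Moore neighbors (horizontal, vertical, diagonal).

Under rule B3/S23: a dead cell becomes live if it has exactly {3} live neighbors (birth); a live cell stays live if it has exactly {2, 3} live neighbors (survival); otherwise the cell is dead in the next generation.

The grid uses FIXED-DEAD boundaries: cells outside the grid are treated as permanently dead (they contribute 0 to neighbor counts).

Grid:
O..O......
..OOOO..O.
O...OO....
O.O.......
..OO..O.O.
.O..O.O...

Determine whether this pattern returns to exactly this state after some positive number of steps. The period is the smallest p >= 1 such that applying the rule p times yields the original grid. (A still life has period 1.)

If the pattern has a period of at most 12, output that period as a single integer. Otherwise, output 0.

Answer: 0

Derivation:
Simulating and comparing each generation to the original:
Gen 0 (original, given above): 19 live cells
Gen 1: 18 live cells, differs from original
Gen 2: 15 live cells, differs from original
Gen 3: 19 live cells, differs from original
Gen 4: 14 live cells, differs from original
Gen 5: 17 live cells, differs from original
Gen 6: 13 live cells, differs from original
Gen 7: 10 live cells, differs from original
Gen 8: 9 live cells, differs from original
Gen 9: 12 live cells, differs from original
Gen 10: 11 live cells, differs from original
Gen 11: 16 live cells, differs from original
Gen 12: 13 live cells, differs from original
No period found within 12 steps.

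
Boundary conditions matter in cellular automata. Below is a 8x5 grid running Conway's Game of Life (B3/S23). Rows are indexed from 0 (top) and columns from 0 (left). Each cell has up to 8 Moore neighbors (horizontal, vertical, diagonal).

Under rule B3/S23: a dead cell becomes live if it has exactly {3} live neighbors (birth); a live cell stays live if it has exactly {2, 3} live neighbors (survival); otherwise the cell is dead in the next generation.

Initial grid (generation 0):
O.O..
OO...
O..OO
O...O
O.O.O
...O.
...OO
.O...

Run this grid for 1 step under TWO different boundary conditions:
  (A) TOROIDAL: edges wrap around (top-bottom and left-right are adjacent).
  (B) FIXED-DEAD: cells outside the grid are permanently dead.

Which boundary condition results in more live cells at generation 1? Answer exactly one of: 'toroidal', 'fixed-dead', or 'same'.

Under TOROIDAL boundary, generation 1:
O.O..
..OO.
...O.
.....
OO...
O.O..
..OOO
OOOOO
Population = 17

Under FIXED-DEAD boundary, generation 1:
O....
O.OO.
O..OO
O...O
.O..O
..O..
..OOO
.....
Population = 15

Comparison: toroidal=17, fixed-dead=15 -> toroidal

Answer: toroidal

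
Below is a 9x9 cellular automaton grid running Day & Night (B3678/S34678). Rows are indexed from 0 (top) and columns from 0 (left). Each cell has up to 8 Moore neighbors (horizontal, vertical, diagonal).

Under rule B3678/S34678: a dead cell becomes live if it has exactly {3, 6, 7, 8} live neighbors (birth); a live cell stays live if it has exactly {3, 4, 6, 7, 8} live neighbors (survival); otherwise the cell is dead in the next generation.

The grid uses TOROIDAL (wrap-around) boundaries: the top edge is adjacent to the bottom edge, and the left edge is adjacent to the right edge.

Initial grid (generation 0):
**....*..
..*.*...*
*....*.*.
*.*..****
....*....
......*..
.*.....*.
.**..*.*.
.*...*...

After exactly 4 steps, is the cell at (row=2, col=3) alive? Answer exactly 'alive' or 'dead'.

Answer: dead

Derivation:
Simulating step by step:
Generation 0 (given above): 25 live cells
Generation 1: 26 live cells
***..*...
.....****
*..***.**
.*..*****
........*
.........
..*......
***......
.*.......
Generation 2: 23 live cells
**.....**
..**.*.*.
*....****
...****..
*....**..
.........
.........
.**......
.*.......
Generation 3: 20 live cells
**....*.*
....*.*.*
..*.*.***
*...***..
.....**..
.........
.........
.........
.*......*
Generation 4: 20 live cells
.....*..*
.*.*..***
*...***.*
...***..*
....***..
.........
.........
.........
.......*.

Cell (2,3) at generation 4: 0 -> dead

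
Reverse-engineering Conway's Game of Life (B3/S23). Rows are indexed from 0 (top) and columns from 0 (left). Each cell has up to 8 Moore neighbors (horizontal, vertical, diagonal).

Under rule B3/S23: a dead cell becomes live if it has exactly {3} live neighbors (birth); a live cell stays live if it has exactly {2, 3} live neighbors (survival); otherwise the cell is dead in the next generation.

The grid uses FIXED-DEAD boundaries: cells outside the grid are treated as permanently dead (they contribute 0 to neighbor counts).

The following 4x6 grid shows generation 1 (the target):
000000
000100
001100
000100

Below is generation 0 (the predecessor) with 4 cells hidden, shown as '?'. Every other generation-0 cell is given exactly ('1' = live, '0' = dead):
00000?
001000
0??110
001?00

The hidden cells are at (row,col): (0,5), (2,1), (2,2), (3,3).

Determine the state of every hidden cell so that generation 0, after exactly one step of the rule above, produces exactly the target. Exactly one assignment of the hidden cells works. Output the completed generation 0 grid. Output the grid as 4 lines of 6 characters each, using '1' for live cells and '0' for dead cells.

Answer: 000000
001000
000110
001000

Derivation:
Hidden generation-0 cells (in order): (0,5), (2,1), (2,2), (3,3).
A hidden cell only influences target cells in its own 3x3 neighborhood. Try each of the 2^4 = 16 assignments, step the completed generation 0 forward once under B3/S23, and compare with the target:
  (0,5)=0 (2,1)=0 (2,2)=0 (3,3)=0 -> step reproduces the target at every cell -> ACCEPT
  (0,5)=0 (2,1)=0 (2,2)=0 (3,3)=1 -> step gives (2,2)='0' but target has '1' -> reject
  (0,5)=0 (2,1)=0 (2,2)=1 (3,3)=0 -> step gives (1,2)='1' but target has '0' -> reject
  (0,5)=0 (2,1)=0 (2,2)=1 (3,3)=1 -> step gives (1,2)='1' but target has '0' -> reject
  (0,5)=0 (2,1)=1 (2,2)=0 (3,3)=0 -> step gives (1,2)='1' but target has '0' -> reject
  (0,5)=0 (2,1)=1 (2,2)=0 (3,3)=1 -> step gives (1,2)='1' but target has '0' -> reject
  (0,5)=0 (2,1)=1 (2,2)=1 (3,3)=0 -> step gives (1,1)='1' but target has '0' -> reject
  (0,5)=0 (2,1)=1 (2,2)=1 (3,3)=1 -> step gives (1,1)='1' but target has '0' -> reject
  (0,5)=1 (2,1)=0 (2,2)=0 (3,3)=0 -> step gives (1,4)='1' but target has '0' -> reject
  (0,5)=1 (2,1)=0 (2,2)=0 (3,3)=1 -> step gives (1,4)='1' but target has '0' -> reject
  (0,5)=1 (2,1)=0 (2,2)=1 (3,3)=0 -> step gives (1,2)='1' but target has '0' -> reject
  (0,5)=1 (2,1)=0 (2,2)=1 (3,3)=1 -> step gives (1,2)='1' but target has '0' -> reject
  (0,5)=1 (2,1)=1 (2,2)=0 (3,3)=0 -> step gives (1,2)='1' but target has '0' -> reject
  (0,5)=1 (2,1)=1 (2,2)=0 (3,3)=1 -> step gives (1,2)='1' but target has '0' -> reject
  (0,5)=1 (2,1)=1 (2,2)=1 (3,3)=0 -> step gives (1,1)='1' but target has '0' -> reject
  (0,5)=1 (2,1)=1 (2,2)=1 (3,3)=1 -> step gives (1,1)='1' but target has '0' -> reject
Unique solution: (0,5)=dead, (2,1)=dead, (2,2)=dead, (3,3)=dead.
Check: live-neighbor counts of every cell in the completed generation 0:
011100
011321
023311
011321
Applying B3/S23 to generation 0 with these counts gives:
000000
000100
001100
000100
which matches the target exactly.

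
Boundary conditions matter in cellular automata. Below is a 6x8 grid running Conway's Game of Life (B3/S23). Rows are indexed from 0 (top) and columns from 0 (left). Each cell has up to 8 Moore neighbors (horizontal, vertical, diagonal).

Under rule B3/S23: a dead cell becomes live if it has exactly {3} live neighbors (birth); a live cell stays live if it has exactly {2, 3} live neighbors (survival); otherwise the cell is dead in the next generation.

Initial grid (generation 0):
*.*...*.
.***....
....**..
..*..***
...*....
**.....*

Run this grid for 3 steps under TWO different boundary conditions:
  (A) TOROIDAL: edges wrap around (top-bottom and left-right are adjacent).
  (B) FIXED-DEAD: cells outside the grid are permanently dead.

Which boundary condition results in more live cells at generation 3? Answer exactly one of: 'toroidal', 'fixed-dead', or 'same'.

Under TOROIDAL boundary, generation 3:
........
........
**..***.
*...****
*..*.***
.......*
Population = 16

Under FIXED-DEAD boundary, generation 3:
........
***.....
**..***.
.*...**.
..*..**.
........
Population = 14

Comparison: toroidal=16, fixed-dead=14 -> toroidal

Answer: toroidal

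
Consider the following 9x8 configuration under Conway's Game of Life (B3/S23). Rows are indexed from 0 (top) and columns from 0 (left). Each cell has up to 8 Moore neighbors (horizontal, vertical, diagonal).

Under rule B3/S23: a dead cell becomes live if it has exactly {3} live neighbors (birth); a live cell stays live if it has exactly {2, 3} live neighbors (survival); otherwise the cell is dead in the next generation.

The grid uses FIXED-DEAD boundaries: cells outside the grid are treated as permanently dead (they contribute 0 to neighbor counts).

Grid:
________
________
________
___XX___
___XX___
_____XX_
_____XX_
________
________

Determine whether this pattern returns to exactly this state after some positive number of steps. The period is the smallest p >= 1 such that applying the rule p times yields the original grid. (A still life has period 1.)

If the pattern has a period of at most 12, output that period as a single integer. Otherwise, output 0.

Answer: 2

Derivation:
Simulating and comparing each generation to the original:
Gen 0 (original, given above): 8 live cells
Gen 1: 6 live cells, differs from original
Gen 2: 8 live cells, MATCHES original -> period = 2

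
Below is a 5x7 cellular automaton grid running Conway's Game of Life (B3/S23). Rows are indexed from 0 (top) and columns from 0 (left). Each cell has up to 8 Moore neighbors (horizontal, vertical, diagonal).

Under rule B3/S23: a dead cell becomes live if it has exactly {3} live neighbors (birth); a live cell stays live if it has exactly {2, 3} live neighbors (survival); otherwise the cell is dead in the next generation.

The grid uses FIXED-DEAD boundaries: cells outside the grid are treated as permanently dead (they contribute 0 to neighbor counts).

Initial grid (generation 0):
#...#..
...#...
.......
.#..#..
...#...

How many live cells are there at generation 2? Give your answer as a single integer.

Answer: 0

Derivation:
Simulating step by step:
Generation 0 (given above): 6 live cells
Generation 1: 0 live cells
.......
.......
.......
.......
.......
Generation 2: 0 live cells
.......
.......
.......
.......
.......
Population at generation 2: 0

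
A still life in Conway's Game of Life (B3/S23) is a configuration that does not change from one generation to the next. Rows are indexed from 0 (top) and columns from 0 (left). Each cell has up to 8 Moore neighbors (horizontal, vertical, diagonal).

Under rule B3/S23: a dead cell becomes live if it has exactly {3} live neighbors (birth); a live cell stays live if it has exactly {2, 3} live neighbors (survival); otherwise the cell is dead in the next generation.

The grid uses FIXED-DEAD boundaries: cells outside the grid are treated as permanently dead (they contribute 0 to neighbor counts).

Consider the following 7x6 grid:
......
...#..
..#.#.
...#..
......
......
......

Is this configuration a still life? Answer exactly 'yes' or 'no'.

Answer: yes

Derivation:
Compute generation 1 and compare to generation 0 (given above):
Generation 1:
......
...#..
..#.#.
...#..
......
......
......
The grids are IDENTICAL -> still life.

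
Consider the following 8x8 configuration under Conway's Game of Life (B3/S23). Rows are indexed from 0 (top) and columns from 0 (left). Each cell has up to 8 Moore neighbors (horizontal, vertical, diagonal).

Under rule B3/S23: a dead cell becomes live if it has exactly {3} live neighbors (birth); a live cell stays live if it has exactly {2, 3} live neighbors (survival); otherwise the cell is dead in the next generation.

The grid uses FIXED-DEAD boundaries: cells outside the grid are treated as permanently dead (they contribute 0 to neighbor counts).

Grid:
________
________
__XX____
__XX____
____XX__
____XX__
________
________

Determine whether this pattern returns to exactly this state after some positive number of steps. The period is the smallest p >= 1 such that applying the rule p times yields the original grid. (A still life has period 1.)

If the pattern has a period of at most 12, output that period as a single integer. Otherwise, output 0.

Answer: 2

Derivation:
Simulating and comparing each generation to the original:
Gen 0 (original, given above): 8 live cells
Gen 1: 6 live cells, differs from original
Gen 2: 8 live cells, MATCHES original -> period = 2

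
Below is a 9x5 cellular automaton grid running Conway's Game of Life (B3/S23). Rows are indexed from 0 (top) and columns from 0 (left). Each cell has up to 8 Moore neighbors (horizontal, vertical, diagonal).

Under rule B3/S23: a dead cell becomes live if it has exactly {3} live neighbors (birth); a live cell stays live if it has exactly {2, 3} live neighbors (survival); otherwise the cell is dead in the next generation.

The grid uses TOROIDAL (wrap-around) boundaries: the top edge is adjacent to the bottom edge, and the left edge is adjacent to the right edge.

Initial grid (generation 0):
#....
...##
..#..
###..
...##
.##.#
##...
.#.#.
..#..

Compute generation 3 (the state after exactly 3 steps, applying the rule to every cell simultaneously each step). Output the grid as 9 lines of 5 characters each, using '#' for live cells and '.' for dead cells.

Simulating step by step:
Generation 0 (given above): 17 live cells
Generation 1: 21 live cells
...##
...##
#.#.#
###.#
....#
.##.#
...##
##...
.##..
Generation 2: 18 live cells
#...#
..#..
..#..
..#..
....#
..#.#
...##
##.##
.####
Generation 3: 12 live cells
(generation 3 grid is the final answer)

Answer: #...#
.#.#.
.###.
...#.
.....
#...#
.#...
.#...
.....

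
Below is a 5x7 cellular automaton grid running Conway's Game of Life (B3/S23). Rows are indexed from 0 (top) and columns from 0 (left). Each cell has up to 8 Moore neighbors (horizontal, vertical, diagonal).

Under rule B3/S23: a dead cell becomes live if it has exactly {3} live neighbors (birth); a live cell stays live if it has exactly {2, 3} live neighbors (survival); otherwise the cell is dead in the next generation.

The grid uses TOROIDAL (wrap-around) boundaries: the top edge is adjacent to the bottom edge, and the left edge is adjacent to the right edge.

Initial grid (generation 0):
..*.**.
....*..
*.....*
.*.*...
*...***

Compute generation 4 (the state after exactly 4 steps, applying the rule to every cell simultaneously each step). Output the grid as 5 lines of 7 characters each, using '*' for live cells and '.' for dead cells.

Answer: *.....*
*.**...
.***...
.......
...*...

Derivation:
Simulating step by step:
Generation 0 (given above): 12 live cells
Generation 1: 10 live cells
.......
...**.*
*......
.*..*..
***...*
Generation 2: 14 live cells
.***.**
.......
*..***.
..*...*
***....
Generation 3: 13 live cells
...*..*
**.....
...****
..*.***
.....*.
Generation 4: 9 live cells
(generation 4 grid is the final answer)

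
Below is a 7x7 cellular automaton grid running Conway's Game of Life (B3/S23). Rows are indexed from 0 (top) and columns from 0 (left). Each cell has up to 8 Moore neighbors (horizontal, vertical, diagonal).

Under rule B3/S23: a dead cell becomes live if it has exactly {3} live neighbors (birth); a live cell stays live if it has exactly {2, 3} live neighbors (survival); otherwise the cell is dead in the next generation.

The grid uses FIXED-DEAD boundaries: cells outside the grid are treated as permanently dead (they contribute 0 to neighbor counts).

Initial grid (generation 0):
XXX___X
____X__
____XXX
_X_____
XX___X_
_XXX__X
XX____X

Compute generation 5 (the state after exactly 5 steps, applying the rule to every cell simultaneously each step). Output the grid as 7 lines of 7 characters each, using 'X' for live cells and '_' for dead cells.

Simulating step by step:
Generation 0 (given above): 19 live cells
Generation 1: 16 live cells
_X_____
_X_XX_X
____XX_
XX__X_X
X______
_____XX
XX_____
Generation 2: 16 live cells
__X____
__XXX__
XXX___X
XX__X__
XX____X
XX_____
_______
Generation 3: 8 live cells
__X____
_______
X___XX_
_____X_
__X____
XX_____
_______
Generation 4: 6 live cells
_______
_______
____XX_
____XX_
_X_____
_X_____
_______
Generation 5: 4 live cells
(generation 5 grid is the final answer)

Answer: _______
_______
____XX_
____XX_
_______
_______
_______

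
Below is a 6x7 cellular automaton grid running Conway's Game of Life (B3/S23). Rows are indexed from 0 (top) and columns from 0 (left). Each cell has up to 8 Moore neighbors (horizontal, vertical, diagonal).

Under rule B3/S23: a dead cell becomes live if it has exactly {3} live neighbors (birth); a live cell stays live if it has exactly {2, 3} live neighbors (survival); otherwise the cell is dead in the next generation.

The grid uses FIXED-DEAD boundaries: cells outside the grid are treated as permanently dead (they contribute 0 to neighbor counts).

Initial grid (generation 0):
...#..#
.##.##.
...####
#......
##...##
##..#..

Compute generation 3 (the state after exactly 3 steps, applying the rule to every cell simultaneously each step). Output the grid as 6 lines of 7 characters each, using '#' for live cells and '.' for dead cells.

Simulating step by step:
Generation 0 (given above): 18 live cells
Generation 1: 15 live cells
..####.
..#....
.###..#
##.....
.....#.
##...#.
Generation 2: 8 live cells
..###..
.....#.
#..#...
##.....
.......
.......
Generation 3: 7 live cells
(generation 3 grid is the final answer)

Answer: ...##..
..#....
##.....
##.....
.......
.......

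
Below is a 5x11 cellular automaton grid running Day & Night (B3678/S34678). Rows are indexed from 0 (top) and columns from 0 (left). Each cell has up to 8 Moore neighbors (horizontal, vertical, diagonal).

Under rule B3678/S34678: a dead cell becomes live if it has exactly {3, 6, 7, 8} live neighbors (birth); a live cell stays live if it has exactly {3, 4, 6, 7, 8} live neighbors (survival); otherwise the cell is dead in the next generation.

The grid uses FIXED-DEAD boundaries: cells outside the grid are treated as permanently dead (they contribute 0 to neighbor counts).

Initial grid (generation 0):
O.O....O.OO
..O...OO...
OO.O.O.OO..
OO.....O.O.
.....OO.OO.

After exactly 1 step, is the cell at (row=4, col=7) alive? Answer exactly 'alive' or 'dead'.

Answer: alive

Derivation:
Simulating step by step:
Generation 0 (given above): 22 live cells
Generation 1: 23 live cells
.O....O.O..
O.OO..OO.O.
OO.....OO..
OOO.OO.OOO.
.......OO..

Cell (4,7) at generation 1: 1 -> alive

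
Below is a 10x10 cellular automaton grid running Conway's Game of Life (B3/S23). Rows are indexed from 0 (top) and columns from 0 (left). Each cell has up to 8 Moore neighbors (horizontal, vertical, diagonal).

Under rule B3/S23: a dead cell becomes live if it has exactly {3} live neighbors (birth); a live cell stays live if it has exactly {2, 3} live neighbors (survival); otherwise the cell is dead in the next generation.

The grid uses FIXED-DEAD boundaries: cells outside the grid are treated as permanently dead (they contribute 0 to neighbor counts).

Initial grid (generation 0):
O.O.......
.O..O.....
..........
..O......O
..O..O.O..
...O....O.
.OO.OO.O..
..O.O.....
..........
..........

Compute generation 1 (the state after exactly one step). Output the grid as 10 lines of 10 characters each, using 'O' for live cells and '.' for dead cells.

Answer: .O........
.O........
..........
..........
..OO....O.
.O.O.O.OO.
.OO.OO....
.OO.OO....
..........
..........

Derivation:
Simulating step by step:
Generation 0 (given above): 18 live cells
Generation 1: 18 live cells
(generation 1 grid is the final answer)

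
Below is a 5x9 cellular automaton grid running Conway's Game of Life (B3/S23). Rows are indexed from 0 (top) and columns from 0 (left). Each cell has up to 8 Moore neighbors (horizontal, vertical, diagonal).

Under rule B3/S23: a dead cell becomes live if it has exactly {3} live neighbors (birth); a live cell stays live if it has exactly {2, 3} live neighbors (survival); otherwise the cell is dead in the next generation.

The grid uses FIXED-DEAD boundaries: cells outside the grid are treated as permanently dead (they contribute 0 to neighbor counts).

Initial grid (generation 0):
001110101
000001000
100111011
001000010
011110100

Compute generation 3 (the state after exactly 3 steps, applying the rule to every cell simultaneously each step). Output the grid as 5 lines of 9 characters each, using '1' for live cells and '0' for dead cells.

Simulating step by step:
Generation 0 (given above): 19 live cells
Generation 1: 15 live cells
000111000
001000001
000111011
000000011
011100000
Generation 2: 13 live cells
000110000
001000111
000110100
000000111
001000000
Generation 3: 11 live cells
(generation 3 grid is the final answer)

Answer: 000100010
001000110
000100000
000101110
000000010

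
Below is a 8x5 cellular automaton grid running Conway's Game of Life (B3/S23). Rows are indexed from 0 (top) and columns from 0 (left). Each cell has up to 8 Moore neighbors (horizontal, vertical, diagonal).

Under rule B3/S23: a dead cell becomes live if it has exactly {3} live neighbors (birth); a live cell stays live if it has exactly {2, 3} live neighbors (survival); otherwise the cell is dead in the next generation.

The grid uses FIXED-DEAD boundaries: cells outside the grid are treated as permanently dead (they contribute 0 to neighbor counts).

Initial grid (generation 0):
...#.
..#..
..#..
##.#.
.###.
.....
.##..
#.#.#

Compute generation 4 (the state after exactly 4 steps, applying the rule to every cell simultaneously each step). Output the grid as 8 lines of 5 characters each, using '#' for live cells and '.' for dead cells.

Answer: .....
..##.
.###.
#....
##...
.....
##...
.#...

Derivation:
Simulating step by step:
Generation 0 (given above): 14 live cells
Generation 1: 15 live cells
.....
..##.
..##.
#..#.
##.#.
...#.
.###.
..##.
Generation 2: 18 live cells
.....
..##.
.#..#
#..##
##.##
#..##
.#..#
.#.#.
Generation 3: 12 live cells
.....
..##.
.#..#
#....
##...
#....
##..#
..#..
Generation 4: 11 live cells
(generation 4 grid is the final answer)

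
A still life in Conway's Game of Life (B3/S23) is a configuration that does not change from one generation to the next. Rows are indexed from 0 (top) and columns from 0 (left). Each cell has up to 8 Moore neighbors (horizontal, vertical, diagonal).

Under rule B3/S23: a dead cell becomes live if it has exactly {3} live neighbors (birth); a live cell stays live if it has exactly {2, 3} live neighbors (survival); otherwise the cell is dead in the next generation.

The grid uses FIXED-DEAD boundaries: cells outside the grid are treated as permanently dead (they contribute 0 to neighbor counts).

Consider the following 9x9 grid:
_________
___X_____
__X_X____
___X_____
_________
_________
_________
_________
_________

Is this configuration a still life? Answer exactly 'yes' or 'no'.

Compute generation 1 and compare to generation 0 (given above):
Generation 1:
_________
___X_____
__X_X____
___X_____
_________
_________
_________
_________
_________
The grids are IDENTICAL -> still life.

Answer: yes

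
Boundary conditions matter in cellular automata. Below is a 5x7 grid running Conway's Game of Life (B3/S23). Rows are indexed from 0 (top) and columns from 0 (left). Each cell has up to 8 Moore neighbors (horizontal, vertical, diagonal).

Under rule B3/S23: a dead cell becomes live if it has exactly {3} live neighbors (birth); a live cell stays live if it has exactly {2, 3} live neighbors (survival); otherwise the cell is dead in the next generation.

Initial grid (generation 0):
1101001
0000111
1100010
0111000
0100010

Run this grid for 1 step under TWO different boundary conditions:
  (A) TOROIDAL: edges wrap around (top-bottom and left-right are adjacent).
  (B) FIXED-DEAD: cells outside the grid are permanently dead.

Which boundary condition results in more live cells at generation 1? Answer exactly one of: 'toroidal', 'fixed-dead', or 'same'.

Under TOROIDAL boundary, generation 1:
0110000
0010100
1101010
0000101
0001101
Population = 13

Under FIXED-DEAD boundary, generation 1:
0000101
0010101
1101011
0000100
0100000
Population = 12

Comparison: toroidal=13, fixed-dead=12 -> toroidal

Answer: toroidal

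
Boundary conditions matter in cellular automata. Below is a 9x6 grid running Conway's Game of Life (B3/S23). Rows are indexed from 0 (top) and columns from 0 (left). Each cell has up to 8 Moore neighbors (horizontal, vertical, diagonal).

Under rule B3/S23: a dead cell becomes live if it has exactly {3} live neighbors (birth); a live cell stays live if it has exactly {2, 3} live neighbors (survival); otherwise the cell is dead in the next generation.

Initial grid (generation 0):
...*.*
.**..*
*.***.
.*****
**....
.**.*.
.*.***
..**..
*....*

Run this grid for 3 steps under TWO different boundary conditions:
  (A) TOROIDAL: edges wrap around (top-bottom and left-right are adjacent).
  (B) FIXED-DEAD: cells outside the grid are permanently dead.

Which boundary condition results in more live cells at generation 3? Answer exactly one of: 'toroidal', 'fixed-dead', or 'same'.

Answer: fixed-dead

Derivation:
Under TOROIDAL boundary, generation 3:
*.*.*.
..*...
......
......
......
.*....
.***..
..**..
......
Population = 10

Under FIXED-DEAD boundary, generation 3:
......
......
......
......
....**
.....*
.*.*.*
.*..*.
.***..
Population = 11

Comparison: toroidal=10, fixed-dead=11 -> fixed-dead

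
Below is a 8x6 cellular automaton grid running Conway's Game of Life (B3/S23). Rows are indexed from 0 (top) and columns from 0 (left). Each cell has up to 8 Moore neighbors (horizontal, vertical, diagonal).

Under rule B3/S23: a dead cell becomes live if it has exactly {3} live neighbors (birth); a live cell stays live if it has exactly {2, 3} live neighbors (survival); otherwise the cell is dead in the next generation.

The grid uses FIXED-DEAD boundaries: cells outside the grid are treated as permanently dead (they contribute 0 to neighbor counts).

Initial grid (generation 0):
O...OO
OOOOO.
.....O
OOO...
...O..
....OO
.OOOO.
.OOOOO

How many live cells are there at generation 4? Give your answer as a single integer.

Answer: 8

Derivation:
Simulating step by step:
Generation 0 (given above): 24 live cells
Generation 1: 19 live cells
O.O.OO
OOOO..
....O.
.OO...
.OOOO.
.....O
.O....
.O...O
Generation 2: 15 live cells
O.O.O.
O.O..O
O.....
.O..O.
.O.OO.
.O.OO.
......
......
Generation 3: 14 live cells
...O..
O..O..
O.....
OOOOO.
OO...O
...OO.
......
......
Generation 4: 8 live cells
......
......
O...O.
..OOO.
O....O
....O.
......
......
Population at generation 4: 8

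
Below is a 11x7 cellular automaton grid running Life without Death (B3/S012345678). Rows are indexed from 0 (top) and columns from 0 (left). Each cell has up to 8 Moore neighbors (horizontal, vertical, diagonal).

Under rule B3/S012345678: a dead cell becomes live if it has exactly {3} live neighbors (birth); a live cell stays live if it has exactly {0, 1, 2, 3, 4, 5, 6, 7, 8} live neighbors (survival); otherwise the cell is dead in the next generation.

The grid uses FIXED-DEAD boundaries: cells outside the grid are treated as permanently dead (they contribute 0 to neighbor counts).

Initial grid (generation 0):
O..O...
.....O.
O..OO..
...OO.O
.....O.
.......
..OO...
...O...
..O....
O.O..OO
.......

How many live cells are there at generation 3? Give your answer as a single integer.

Simulating step by step:
Generation 0 (given above): 18 live cells
Generation 1: 23 live cells
O..O...
...O.O.
O..OO..
...OO.O
....OO.
.......
..OO...
...O...
.OOO...
OOO..OO
.......
Generation 2: 35 live cells
O..OO..
..OO.O.
O.OOO..
...OO.O
...OOO.
...OO..
..OO...
.O.OO..
OOOOO..
OOOO.OO
.O.....
Generation 3: 41 live cells
O.OOO..
..OO.O.
OOOOO..
...OO.O
..OOOO.
...OOO.
..OO...
OO.OO..
OOOOO..
OOOO.OO
OO.....
Population at generation 3: 41

Answer: 41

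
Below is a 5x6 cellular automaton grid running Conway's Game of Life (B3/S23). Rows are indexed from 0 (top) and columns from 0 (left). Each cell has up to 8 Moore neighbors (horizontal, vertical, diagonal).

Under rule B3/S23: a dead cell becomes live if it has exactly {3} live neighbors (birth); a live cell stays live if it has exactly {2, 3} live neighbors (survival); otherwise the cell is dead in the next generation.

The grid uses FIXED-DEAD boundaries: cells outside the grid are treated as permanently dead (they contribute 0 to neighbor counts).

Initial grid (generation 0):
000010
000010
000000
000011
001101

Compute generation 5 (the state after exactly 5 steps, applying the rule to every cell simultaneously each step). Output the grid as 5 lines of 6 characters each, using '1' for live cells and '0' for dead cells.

Simulating step by step:
Generation 0 (given above): 7 live cells
Generation 1: 7 live cells
000000
000000
000011
000111
000101
Generation 2: 5 live cells
000000
000000
000101
000100
000101
Generation 3: 4 live cells
000000
000000
000010
001100
000010
Generation 4: 4 live cells
000000
000000
000100
000110
000100
Generation 5: 7 live cells
(generation 5 grid is the final answer)

Answer: 000000
000000
000110
001110
000110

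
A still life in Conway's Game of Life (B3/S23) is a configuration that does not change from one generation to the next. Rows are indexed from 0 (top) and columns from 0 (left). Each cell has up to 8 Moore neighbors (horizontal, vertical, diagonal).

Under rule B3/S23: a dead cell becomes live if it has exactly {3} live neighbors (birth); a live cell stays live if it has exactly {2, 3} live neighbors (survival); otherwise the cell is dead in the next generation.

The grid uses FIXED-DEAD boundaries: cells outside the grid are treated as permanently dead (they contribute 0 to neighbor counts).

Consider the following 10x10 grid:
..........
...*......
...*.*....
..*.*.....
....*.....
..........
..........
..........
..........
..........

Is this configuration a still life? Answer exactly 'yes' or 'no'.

Compute generation 1 and compare to generation 0 (given above):
Generation 1:
..........
....*.....
..**......
....**....
...*......
..........
..........
..........
..........
..........
Cell (1,3) differs: gen0=1 vs gen1=0 -> NOT a still life.

Answer: no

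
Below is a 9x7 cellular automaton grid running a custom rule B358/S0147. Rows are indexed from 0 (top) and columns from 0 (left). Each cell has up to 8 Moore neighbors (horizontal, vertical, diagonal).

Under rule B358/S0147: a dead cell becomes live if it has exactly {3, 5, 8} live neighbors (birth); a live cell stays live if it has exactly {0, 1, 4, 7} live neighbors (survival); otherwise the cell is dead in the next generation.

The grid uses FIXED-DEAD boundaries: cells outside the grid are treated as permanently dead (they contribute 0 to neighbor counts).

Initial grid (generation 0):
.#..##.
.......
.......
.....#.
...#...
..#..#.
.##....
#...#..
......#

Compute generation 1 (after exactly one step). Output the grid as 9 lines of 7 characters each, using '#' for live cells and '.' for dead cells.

Answer: .#..##.
.......
.......
.....#.
...##..
.#.#.#.
...#...
##..#..
......#

Derivation:
Simulating step by step:
Generation 0 (given above): 12 live cells
Generation 1: 14 live cells
(generation 1 grid is the final answer)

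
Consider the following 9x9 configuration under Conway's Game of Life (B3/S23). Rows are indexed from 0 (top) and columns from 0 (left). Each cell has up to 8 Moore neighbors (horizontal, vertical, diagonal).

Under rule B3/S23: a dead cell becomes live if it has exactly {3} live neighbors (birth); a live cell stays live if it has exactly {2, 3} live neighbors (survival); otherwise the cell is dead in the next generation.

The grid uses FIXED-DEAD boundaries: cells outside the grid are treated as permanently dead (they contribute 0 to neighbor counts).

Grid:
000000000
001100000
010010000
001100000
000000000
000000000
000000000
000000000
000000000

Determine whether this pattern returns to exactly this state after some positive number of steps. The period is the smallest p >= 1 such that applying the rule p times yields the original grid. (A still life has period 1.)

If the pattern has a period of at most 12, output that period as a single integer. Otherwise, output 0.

Answer: 1

Derivation:
Simulating and comparing each generation to the original:
Gen 0 (original, given above): 6 live cells
Gen 1: 6 live cells, MATCHES original -> period = 1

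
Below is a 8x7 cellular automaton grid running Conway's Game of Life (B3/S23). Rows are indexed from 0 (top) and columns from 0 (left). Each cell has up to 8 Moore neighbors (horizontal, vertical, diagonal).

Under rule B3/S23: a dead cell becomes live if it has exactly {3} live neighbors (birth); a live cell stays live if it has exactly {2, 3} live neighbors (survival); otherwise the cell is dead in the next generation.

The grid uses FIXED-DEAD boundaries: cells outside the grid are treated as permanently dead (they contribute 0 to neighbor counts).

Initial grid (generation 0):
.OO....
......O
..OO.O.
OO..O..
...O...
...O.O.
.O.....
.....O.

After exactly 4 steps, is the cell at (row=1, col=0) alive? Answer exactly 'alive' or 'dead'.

Answer: alive

Derivation:
Simulating step by step:
Generation 0 (given above): 14 live cells
Generation 1: 14 live cells
.......
.O.O...
.OOOOO.
.O..O..
..OO...
..O.O..
....O..
.......
Generation 2: 13 live cells
.......
.O.O...
OO...O.
.O...O.
.OO.O..
..O.O..
...O...
.......
Generation 3: 16 live cells
.......
OOO....
OO..O..
....OO.
.OO.OO.
.OO.O..
...O...
.......
Generation 4: 17 live cells
.O.....
O.O....
O.OOOO.
O.O....
.OO....
.O..OO.
..OO...
.......

Cell (1,0) at generation 4: 1 -> alive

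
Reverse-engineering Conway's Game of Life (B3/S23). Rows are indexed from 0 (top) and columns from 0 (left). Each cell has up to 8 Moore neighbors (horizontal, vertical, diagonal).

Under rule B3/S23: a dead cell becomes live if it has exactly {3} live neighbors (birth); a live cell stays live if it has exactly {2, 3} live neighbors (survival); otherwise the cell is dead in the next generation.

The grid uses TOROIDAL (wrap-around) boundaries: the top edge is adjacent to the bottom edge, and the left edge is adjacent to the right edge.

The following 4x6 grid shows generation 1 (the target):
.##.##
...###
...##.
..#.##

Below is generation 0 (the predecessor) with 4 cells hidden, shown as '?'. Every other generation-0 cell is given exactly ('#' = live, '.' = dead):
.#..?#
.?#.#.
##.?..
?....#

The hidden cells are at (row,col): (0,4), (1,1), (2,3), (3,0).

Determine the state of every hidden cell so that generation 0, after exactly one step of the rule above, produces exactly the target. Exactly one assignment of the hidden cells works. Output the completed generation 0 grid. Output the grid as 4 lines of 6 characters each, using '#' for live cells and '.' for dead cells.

Answer: .#...#
.##.#.
##.#..
#....#

Derivation:
Hidden generation-0 cells (in order): (0,4), (1,1), (2,3), (3,0).
A hidden cell only influences target cells in its own 3x3 neighborhood. Try each of the 2^4 = 16 assignments, step the completed generation 0 forward once under B3/S23, and compare with the target:
  (0,4)=. (1,1)=. (2,3)=. (3,0)=. -> step gives (0,0)='#' but target has '.' -> reject
  (0,4)=. (1,1)=. (2,3)=. (3,0)=# -> step gives (0,2)='.' but target has '#' -> reject
  (0,4)=. (1,1)=. (2,3)=# (3,0)=. -> step gives (0,0)='#' but target has '.' -> reject
  (0,4)=. (1,1)=. (2,3)=# (3,0)=# -> step gives (0,2)='.' but target has '#' -> reject
  (0,4)=. (1,1)=# (2,3)=. (3,0)=. -> step gives (1,2)='#' but target has '.' -> reject
  (0,4)=. (1,1)=# (2,3)=. (3,0)=# -> step gives (1,2)='#' but target has '.' -> reject
  (0,4)=. (1,1)=# (2,3)=# (3,0)=. -> step gives (2,0)='#' but target has '.' -> reject
  (0,4)=. (1,1)=# (2,3)=# (3,0)=# -> step reproduces the target at every cell -> ACCEPT
  (0,4)=# (1,1)=. (2,3)=. (3,0)=. -> step gives (0,0)='#' but target has '.' -> reject
  (0,4)=# (1,1)=. (2,3)=. (3,0)=# -> step gives (0,2)='.' but target has '#' -> reject
  (0,4)=# (1,1)=. (2,3)=# (3,0)=. -> step gives (0,0)='#' but target has '.' -> reject
  (0,4)=# (1,1)=. (2,3)=# (3,0)=# -> step gives (0,2)='.' but target has '#' -> reject
  (0,4)=# (1,1)=# (2,3)=. (3,0)=. -> step gives (0,3)='#' but target has '.' -> reject
  (0,4)=# (1,1)=# (2,3)=. (3,0)=# -> step gives (0,3)='#' but target has '.' -> reject
  (0,4)=# (1,1)=# (2,3)=# (3,0)=. -> step gives (0,3)='#' but target has '.' -> reject
  (0,4)=# (1,1)=# (2,3)=# (3,0)=# -> step gives (0,3)='#' but target has '.' -> reject
Unique solution: (0,4)=dead, (1,1)=live, (2,3)=live, (3,0)=live.
Check: live-neighbor counts of every cell in the completed generation 0:
533233
544323
444234
543133
Applying B3/S23 to generation 0 with these counts gives:
.##.##
...###
...##.
..#.##
which matches the target exactly.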